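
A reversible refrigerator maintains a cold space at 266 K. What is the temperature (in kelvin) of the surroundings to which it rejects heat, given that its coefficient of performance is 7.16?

T_H ≈ 303.2 K

COP_R = T_C/(T_H − T_C) ⇒ T_H = T_C·(1 + 1/COP_R) = 266.00 × (1 + 1/7.16) = 303.2 K.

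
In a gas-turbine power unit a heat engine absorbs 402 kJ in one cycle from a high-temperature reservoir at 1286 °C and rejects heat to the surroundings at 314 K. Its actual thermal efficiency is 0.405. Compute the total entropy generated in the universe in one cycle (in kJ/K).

T_H = 1286 °C → 1286 + 273.15 = 1559.15 K.
W = η·Q_H = 0.405 × 402 = 162.8 kJ, so Q_C = Q_H − W = 239.2 kJ.
The hot reservoir loses entropy Q_H/T_H = 402/1559.15 = 0.2578 kJ/K; the cold reservoir gains Q_C/T_C = 239.2/314.00 = 0.7618 kJ/K.
ΔS_univ = −Q_H/T_H + Q_C/T_C = 0.5039 kJ/K (> 0, since η = 0.405 < η_Carnot = 0.799).

ΔS_univ ≈ 0.5039 kJ/K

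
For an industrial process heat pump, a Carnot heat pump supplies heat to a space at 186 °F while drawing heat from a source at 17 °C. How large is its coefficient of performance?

COP_HP ≈ 5.232

T_H = 186 °F → (186 − 32) × 5/9 = 85.56 °C = 358.71 K.
T_C = 17 °C → 17 + 273.15 = 290.15 K.
For a reversible heat pump, COP_HP = T_H/(T_H − T_C) = 358.71/(358.71 − 290.15) = 5.232.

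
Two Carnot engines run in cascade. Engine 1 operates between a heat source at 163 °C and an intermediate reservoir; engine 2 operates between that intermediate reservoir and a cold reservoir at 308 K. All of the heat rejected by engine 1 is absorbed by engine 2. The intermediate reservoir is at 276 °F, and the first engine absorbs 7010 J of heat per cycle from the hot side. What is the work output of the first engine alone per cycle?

T_H = 163 °C → 163 + 273.15 = 436.15 K.
T_m = 276 °F → (276 − 32) × 5/9 = 135.56 °C = 408.71 K.
First-stage efficiency η₁ = 1 − T_m/T_H = 1 − 408.71/436.15 = 0.0629.
W₁ = η₁·Q_H = 0.0629 × 7010 = 441 J.

W₁ ≈ 441 J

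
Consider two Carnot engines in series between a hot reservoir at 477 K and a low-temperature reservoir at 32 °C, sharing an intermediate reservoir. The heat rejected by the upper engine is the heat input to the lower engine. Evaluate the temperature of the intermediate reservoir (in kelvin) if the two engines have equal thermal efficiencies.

T_m ≈ 382 K

T_C = 32 °C → 32 + 273.15 = 305.15 K.
Equal efficiencies require 1 − T_m/T_H = 1 − T_C/T_m, i.e. T_m/T_H = T_C/T_m, so T_m = √(T_H·T_C) = √(477.00 × 305.15) = 382 K.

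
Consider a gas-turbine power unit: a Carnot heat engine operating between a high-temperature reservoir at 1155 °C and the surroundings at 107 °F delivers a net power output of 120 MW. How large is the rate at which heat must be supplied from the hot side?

Q̇_H ≈ 154 MW

T_H = 1155 °C → 1155 + 273.15 = 1428.15 K.
T_C = 107 °F → (107 − 32) × 5/9 = 41.67 °C = 314.82 K.
For a reversible engine, η = 1 − T_C/T_H = 1 − 314.82/1428.15 = 0.7796.
Q_H = W/η = 120/0.7796 = 154 MW.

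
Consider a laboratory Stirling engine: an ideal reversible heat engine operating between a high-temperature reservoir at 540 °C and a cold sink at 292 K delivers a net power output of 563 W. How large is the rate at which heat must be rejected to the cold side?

T_H = 540 °C → 540 + 273.15 = 813.15 K.
Carnot efficiency: η = 1 − T_C/T_H = 1 − 292.00/813.15 = 0.6409.
Since Q_C/Q_H = T_C/T_H and Q_H = W/η, Q_C = W·T_C/(T_H − T_C) = 563 × 292.00/521.15 = 315 W.

Q̇_C ≈ 315 W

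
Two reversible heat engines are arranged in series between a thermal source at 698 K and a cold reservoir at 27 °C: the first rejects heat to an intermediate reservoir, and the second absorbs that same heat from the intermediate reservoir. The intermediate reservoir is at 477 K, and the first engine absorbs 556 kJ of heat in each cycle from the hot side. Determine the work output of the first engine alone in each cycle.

T_C = 27 °C → 27 + 273.15 = 300.15 K.
First-stage efficiency η₁ = 1 − T_m/T_H = 1 − 477.00/698.00 = 0.3166.
W₁ = η₁·Q_H = 0.3166 × 556 = 176.0 kJ.

W₁ ≈ 176.0 kJ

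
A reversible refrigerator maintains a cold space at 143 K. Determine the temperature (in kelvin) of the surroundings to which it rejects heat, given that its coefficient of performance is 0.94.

T_H ≈ 295.1 K

COP_R = T_C/(T_H − T_C) ⇒ T_H = T_C·(1 + 1/COP_R) = 143.00 × (1 + 1/0.94) = 295.1 K.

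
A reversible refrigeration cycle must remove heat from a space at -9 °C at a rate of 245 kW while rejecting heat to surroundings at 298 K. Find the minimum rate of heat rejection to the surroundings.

Q̇_H ≈ 276.4 kW

T_C = -9 °C → -9 + 273.15 = 264.15 K.
For a reversible cycle Q_H/Q_C = T_H/T_C, so Q_H = Q_C·T_H/T_C = 245 × 298.00/264.15 = 276.4 kW.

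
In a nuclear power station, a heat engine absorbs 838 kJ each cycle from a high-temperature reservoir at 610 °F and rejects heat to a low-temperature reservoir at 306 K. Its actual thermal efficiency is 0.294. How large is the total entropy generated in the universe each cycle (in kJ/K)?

T_H = 610 °F → (610 − 32) × 5/9 = 321.11 °C = 594.26 K.
W = η·Q_H = 0.294 × 838 = 246.4 kJ, so Q_C = Q_H − W = 591.6 kJ.
Reservoir entropy changes: ΔS_H = −Q_H/T_H = −838/594.26 = -1.410 kJ/K and ΔS_C = +Q_C/T_C = 591.6/306.00 = 1.933 kJ/K.
ΔS_univ = −Q_H/T_H + Q_C/T_C = 0.523 kJ/K (> 0, since η = 0.294 < η_Carnot = 0.485).

ΔS_univ ≈ 0.523 kJ/K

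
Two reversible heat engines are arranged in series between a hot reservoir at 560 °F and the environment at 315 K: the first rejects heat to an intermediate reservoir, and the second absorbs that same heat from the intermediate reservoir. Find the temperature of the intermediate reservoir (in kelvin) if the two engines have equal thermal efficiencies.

T_m ≈ 422.4 K

T_H = 560 °F → (560 − 32) × 5/9 = 293.33 °C = 566.48 K.
Equal efficiencies require 1 − T_m/T_H = 1 − T_C/T_m, i.e. T_m/T_H = T_C/T_m, so T_m = √(T_H·T_C) = √(566.48 × 315.00) = 422.4 K.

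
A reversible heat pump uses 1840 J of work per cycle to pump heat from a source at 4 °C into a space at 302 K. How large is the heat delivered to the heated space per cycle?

T_C = 4 °C → 4 + 273.15 = 277.15 K.
COP_HP = T_H/(T_H − T_C) = 302.00/24.85 = 12.1529.
Q_H = COP_HP · W = 12.1529 × 1840 = 22400 J.

Q_H ≈ 22400 J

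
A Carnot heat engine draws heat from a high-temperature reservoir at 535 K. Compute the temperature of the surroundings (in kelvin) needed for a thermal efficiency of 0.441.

T_C ≈ 299 K

From η = 1 − T_C/T_H, T_C = T_H·(1 − η) = 535.00 × (1 − 0.441) = 299 K.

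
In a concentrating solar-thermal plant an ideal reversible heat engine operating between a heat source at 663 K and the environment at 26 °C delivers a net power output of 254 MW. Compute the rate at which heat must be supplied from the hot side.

T_C = 26 °C → 26 + 273.15 = 299.15 K.
η_rev = 1 − T_C/T_H = 1 − 299.15/663.00 = 0.5488.
Q_H = W/η = 254/0.5488 = 463 MW.

Q̇_H ≈ 463 MW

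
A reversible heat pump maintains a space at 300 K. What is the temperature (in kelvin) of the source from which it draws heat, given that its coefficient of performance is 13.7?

COP_HP = T_H/(T_H − T_C) ⇒ T_C = T_H·(COP_HP − 1)/COP_HP = 300.00 × (13.7 − 1)/13.7 = 278.1 K.

T_C ≈ 278.1 K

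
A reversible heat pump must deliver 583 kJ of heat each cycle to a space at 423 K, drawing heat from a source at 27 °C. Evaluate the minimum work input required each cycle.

W_in ≈ 169 kJ

T_C = 27 °C → 27 + 273.15 = 300.15 K.
COP_HP = T_H/(T_H − T_C) = 423.00/122.85 = 3.4432.
W = Q_H/COP_HP = 583/3.4432 = 169 kJ.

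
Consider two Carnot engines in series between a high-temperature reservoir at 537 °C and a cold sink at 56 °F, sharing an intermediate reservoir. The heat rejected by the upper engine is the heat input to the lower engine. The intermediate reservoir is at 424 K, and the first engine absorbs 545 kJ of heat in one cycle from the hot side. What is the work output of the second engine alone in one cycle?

T_H = 537 °C → 537 + 273.15 = 810.15 K.
T_C = 56 °F → (56 − 32) × 5/9 = 13.33 °C = 286.48 K.
Heat entering the second stage: Q_m = Q_H·(T_m/T_H) = 545 × 424.00/810.15 = 285 kJ.
Second-stage efficiency η₂ = 1 − T_C/T_m = 1 − 286.48/424.00 = 0.3243, so W₂ = η₂·Q_m = 92.5 kJ.

W₂ ≈ 92.5 kJ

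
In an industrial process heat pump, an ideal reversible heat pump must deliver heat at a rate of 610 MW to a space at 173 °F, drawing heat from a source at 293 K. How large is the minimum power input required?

T_H = 173 °F → (173 − 32) × 5/9 = 78.33 °C = 351.48 K.
Reversible heating COP: COP_HP = T_H/(T_H − T_C) = 351.48/58.48 = 6.0100.
W = Q_H/COP_HP = 610/6.0100 = 101 MW.

Ẇ_in ≈ 101 MW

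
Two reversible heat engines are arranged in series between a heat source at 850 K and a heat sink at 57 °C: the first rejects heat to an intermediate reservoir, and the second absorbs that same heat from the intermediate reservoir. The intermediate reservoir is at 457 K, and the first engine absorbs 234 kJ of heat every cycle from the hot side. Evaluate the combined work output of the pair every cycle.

T_C = 57 °C → 57 + 273.15 = 330.15 K.
Two reversible stages in series are equivalent to a single Carnot engine between T_H and T_C, so η_total = 1 − T_C/T_H = 1 − 330.15/850.00 = 0.6116.
W_total = η_total · Q_H = 0.6116 × 234 = 143.1 kJ.

W_total ≈ 143.1 kJ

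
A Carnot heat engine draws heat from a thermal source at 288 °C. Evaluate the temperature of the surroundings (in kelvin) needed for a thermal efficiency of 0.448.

T_H = 288 °C → 288 + 273.15 = 561.15 K.
From η = 1 − T_C/T_H, T_C = T_H·(1 − η) = 561.15 × (1 − 0.448) = 309.8 K.

T_C ≈ 309.8 K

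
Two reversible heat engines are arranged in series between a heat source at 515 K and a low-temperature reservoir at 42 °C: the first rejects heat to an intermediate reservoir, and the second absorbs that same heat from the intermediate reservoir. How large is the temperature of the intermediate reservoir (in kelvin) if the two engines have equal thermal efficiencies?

T_C = 42 °C → 42 + 273.15 = 315.15 K.
Equal efficiencies require 1 − T_m/T_H = 1 − T_C/T_m, i.e. T_m/T_H = T_C/T_m, so T_m = √(T_H·T_C) = √(515.00 × 315.15) = 403 K.

T_m ≈ 403 K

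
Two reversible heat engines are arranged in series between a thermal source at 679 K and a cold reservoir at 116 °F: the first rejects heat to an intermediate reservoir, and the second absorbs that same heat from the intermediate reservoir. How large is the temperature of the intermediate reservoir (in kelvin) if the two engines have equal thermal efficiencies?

T_m ≈ 466.0 K

T_C = 116 °F → (116 − 32) × 5/9 = 46.67 °C = 319.82 K.
Equal efficiencies require 1 − T_m/T_H = 1 − T_C/T_m, i.e. T_m/T_H = T_C/T_m, so T_m = √(T_H·T_C) = √(679.00 × 319.82) = 466.0 K.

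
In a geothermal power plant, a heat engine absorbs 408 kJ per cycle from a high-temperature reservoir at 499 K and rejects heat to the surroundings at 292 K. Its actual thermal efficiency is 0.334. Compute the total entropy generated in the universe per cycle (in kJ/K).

W = η·Q_H = 0.334 × 408 = 136.3 kJ, so Q_C = Q_H − W = 271.7 kJ.
The hot reservoir loses entropy Q_H/T_H = 408/499.00 = 0.8176 kJ/K; the cold reservoir gains Q_C/T_C = 271.7/292.00 = 0.9306 kJ/K.
ΔS_univ = −Q_H/T_H + Q_C/T_C = 0.113 kJ/K (> 0, since η = 0.334 < η_Carnot = 0.415).

ΔS_univ ≈ 0.113 kJ/K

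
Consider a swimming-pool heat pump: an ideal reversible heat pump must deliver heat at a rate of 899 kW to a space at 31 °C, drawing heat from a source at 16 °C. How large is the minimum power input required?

Ẇ_in ≈ 44.3 kW

T_H = 31 °C → 31 + 273.15 = 304.15 K.
T_C = 16 °C → 16 + 273.15 = 289.15 K.
Reversible heating COP: COP_HP = T_H/(T_H − T_C) = 304.15/15.00 = 20.2767.
W = Q_H/COP_HP = 899/20.2767 = 44.3 kW.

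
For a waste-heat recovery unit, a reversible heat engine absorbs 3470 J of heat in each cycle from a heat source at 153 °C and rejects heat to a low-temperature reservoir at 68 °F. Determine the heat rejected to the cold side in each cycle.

T_H = 153 °C → 153 + 273.15 = 426.15 K.
T_C = 68 °F → (68 − 32) × 5/9 = 20.00 °C = 293.15 K.
Carnot efficiency: η = 1 − T_C/T_H = 1 − 293.15/426.15 = 0.3121.
For a reversible cycle Q_C/Q_H = T_C/T_H, so Q_C = 3470 × 293.15/426.15 = 2390 J.

Q_C ≈ 2390 J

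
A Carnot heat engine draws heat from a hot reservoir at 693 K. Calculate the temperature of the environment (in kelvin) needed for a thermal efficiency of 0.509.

T_C ≈ 340.3 K

From η = 1 − T_C/T_H, T_C = T_H·(1 − η) = 693.00 × (1 − 0.509) = 340.3 K.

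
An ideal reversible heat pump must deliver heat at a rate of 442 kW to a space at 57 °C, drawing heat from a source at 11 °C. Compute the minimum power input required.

T_H = 57 °C → 57 + 273.15 = 330.15 K.
T_C = 11 °C → 11 + 273.15 = 284.15 K.
COP_HP = T_H/(T_H − T_C) = 330.15/46.00 = 7.1772.
W = Q_H/COP_HP = 442/7.1772 = 61.6 kW.

Ẇ_in ≈ 61.6 kW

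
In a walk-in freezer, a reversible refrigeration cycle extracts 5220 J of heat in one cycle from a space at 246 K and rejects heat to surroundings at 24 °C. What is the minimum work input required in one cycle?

T_H = 24 °C → 24 + 273.15 = 297.15 K.
COP_R = T_C/(T_H − T_C) = 246.00/51.15 = 4.8094.
W = Q_C/COP_R = 5220/4.8094 = 1085 J.

W_in ≈ 1085 J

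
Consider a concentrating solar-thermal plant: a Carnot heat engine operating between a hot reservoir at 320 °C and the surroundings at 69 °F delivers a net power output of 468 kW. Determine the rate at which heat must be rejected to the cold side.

Q̇_C ≈ 459.0 kW

T_H = 320 °C → 320 + 273.15 = 593.15 K.
T_C = 69 °F → (69 − 32) × 5/9 = 20.56 °C = 293.71 K.
For a reversible engine, η = 1 − T_C/T_H = 1 − 293.71/593.15 = 0.5048.
Since Q_C/Q_H = T_C/T_H and Q_H = W/η, Q_C = W·T_C/(T_H − T_C) = 468 × 293.71/299.44 = 459.0 kW.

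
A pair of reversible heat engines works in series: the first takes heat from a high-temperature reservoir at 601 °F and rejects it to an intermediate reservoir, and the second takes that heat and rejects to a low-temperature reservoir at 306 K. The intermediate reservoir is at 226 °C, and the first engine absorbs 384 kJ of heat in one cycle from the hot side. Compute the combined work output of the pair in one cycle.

W_total ≈ 185 kJ

T_H = 601 °F → (601 − 32) × 5/9 = 316.11 °C = 589.26 K.
Two reversible stages in series are equivalent to a single Carnot engine between T_H and T_C, so η_total = 1 − T_C/T_H = 1 − 306.00/589.26 = 0.4807.
W_total = η_total · Q_H = 0.4807 × 384 = 185 kJ.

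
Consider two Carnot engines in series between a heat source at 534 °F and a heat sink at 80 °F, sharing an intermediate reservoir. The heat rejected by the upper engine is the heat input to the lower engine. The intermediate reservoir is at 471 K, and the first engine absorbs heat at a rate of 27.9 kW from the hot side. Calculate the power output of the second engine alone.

T_H = 534 °F → (534 − 32) × 5/9 = 278.89 °C = 552.04 K.
T_C = 80 °F → (80 − 32) × 5/9 = 26.67 °C = 299.82 K.
Heat entering the second stage: Q_m = Q_H·(T_m/T_H) = 27.9 × 471.00/552.04 = 23.8 kW.
Second-stage efficiency η₂ = 1 − T_C/T_m = 1 − 299.82/471.00 = 0.3634, so W₂ = η₂·Q_m = 8.65 kW.

Ẇ₂ ≈ 8.65 kW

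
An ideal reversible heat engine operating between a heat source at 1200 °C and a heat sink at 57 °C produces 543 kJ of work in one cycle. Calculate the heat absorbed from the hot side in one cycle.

Q_H ≈ 700 kJ

T_H = 1200 °C → 1200 + 273.15 = 1473.15 K.
T_C = 57 °C → 57 + 273.15 = 330.15 K.
η_rev = 1 − T_C/T_H = 1 − 330.15/1473.15 = 0.7759.
Q_H = W/η = 543/0.7759 = 700 kJ.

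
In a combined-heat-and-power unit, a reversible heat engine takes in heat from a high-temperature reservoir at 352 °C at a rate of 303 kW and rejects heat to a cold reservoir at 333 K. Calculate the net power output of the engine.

T_H = 352 °C → 352 + 273.15 = 625.15 K.
For a reversible engine, η = 1 − T_C/T_H = 1 − 333.00/625.15 = 0.4673.
W = η·Q_H = 0.4673 × 303 = 142 kW.

Ẇ ≈ 142 kW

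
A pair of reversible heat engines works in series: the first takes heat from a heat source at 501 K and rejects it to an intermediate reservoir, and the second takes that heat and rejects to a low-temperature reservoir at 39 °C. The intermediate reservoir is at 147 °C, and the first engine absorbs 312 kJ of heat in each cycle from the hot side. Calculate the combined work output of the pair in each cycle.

W_total ≈ 118 kJ

T_C = 39 °C → 39 + 273.15 = 312.15 K.
Two reversible stages in series are equivalent to a single Carnot engine between T_H and T_C, so η_total = 1 − T_C/T_H = 1 − 312.15/501.00 = 0.3769.
W_total = η_total · Q_H = 0.3769 × 312 = 118 kJ.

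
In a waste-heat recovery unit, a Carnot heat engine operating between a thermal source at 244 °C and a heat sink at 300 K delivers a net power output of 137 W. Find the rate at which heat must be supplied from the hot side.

T_H = 244 °C → 244 + 273.15 = 517.15 K.
Carnot efficiency: η = 1 − T_C/T_H = 1 − 300.00/517.15 = 0.4199.
Q_H = W/η = 137/0.4199 = 326.3 W.

Q̇_H ≈ 326.3 W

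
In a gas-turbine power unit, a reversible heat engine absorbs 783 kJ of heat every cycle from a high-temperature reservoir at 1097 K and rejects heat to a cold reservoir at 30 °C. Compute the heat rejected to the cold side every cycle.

Q_C ≈ 216.4 kJ

T_C = 30 °C → 30 + 273.15 = 303.15 K.
η_rev = 1 − T_C/T_H = 1 − 303.15/1097.00 = 0.7237.
For a reversible cycle Q_C/Q_H = T_C/T_H, so Q_C = 783 × 303.15/1097.00 = 216.4 kJ.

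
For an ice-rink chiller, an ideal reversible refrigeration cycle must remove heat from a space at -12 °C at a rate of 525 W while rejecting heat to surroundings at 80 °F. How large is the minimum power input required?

T_H = 80 °F → (80 − 32) × 5/9 = 26.67 °C = 299.82 K.
T_C = -12 °C → -12 + 273.15 = 261.15 K.
For a reversible refrigerator, COP_R = T_C/(T_H − T_C) = 261.15/38.67 = 6.7539.
W = Q_C/COP_R = 525/6.7539 = 77.73 W.

Ẇ_in ≈ 77.73 W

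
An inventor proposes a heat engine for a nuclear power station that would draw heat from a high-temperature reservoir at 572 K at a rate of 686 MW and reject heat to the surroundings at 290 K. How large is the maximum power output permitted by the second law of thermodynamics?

The second-law ceiling is the Carnot efficiency, η_max = 1 − T_C/T_H = 1 − 290.00/572.00 = 0.4930.
W_max = η_max · Q_H = 0.4930 × 686 = 338 MW.

Ẇ_max ≈ 338 MW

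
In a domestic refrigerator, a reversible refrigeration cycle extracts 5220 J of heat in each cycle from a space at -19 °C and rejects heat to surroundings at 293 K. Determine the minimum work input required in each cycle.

W_in ≈ 797.9 J

T_C = -19 °C → -19 + 273.15 = 254.15 K.
The reversible coefficient of performance is COP_R = T_C/(T_H − T_C) = 254.15/38.85 = 6.5418.
W = Q_C/COP_R = 5220/6.5418 = 797.9 J.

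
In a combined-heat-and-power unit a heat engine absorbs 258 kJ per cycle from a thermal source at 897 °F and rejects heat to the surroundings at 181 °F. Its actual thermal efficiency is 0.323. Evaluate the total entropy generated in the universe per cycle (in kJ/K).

T_H = 897 °F → (897 − 32) × 5/9 = 480.56 °C = 753.71 K.
T_C = 181 °F → (181 − 32) × 5/9 = 82.78 °C = 355.93 K.
W = η·Q_H = 0.323 × 258 = 83.33 kJ, so Q_C = Q_H − W = 174.7 kJ.
Reservoir entropy changes: ΔS_H = −Q_H/T_H = −258/753.71 = -0.3423 kJ/K and ΔS_C = +Q_C/T_C = 174.7/355.93 = 0.4907 kJ/K.
ΔS_univ = −Q_H/T_H + Q_C/T_C = 0.1484 kJ/K (> 0, since η = 0.323 < η_Carnot = 0.528).

ΔS_univ ≈ 0.1484 kJ/K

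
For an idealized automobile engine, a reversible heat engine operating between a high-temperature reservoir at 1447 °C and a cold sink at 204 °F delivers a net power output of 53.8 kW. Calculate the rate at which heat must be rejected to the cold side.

T_H = 1447 °C → 1447 + 273.15 = 1720.15 K.
T_C = 204 °F → (204 − 32) × 5/9 = 95.56 °C = 368.71 K.
Since the cycle is reversible, η = 1 − T_C/T_H = 1 − 368.71/1720.15 = 0.7857.
Since Q_C/Q_H = T_C/T_H and Q_H = W/η, Q_C = W·T_C/(T_H − T_C) = 53.8 × 368.71/1351.44 = 14.7 kW.

Q̇_C ≈ 14.7 kW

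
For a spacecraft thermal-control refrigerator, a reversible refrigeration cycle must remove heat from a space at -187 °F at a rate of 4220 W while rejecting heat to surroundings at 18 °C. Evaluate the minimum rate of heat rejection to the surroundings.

T_H = 18 °C → 18 + 273.15 = 291.15 K.
T_C = -187 °F → (-187 − 32) × 5/9 = -121.67 °C = 151.48 K.
For a reversible cycle Q_H/Q_C = T_H/T_C, so Q_H = Q_C·T_H/T_C = 4220 × 291.15/151.48 = 8110 W.

Q̇_H ≈ 8110 W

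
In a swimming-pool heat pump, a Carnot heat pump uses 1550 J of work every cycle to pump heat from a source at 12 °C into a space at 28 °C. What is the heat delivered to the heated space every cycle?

Q_H ≈ 29170 J

T_H = 28 °C → 28 + 273.15 = 301.15 K.
T_C = 12 °C → 12 + 273.15 = 285.15 K.
Reversible heating COP: COP_HP = T_H/(T_H − T_C) = 301.15/16.00 = 18.8219.
Q_H = COP_HP · W = 18.8219 × 1550 = 29170 J.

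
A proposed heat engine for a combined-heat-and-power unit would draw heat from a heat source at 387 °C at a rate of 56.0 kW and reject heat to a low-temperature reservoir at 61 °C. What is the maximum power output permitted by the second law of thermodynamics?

Ẇ_max ≈ 27.7 kW

T_H = 387 °C → 387 + 273.15 = 660.15 K.
T_C = 61 °C → 61 + 273.15 = 334.15 K.
The upper bound on efficiency is η_max = 1 − T_C/T_H = 1 − 334.15/660.15 = 0.4938.
W_max = η_max · Q_H = 0.4938 × 56.0 = 27.7 kW.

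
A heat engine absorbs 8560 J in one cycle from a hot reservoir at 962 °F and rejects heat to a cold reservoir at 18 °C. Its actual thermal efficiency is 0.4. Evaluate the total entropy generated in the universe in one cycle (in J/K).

T_H = 962 °F → (962 − 32) × 5/9 = 516.67 °C = 789.82 K.
T_C = 18 °C → 18 + 273.15 = 291.15 K.
W = η·Q_H = 0.4 × 8560 = 3424 J, so Q_C = Q_H − W = 5136 J.
Reservoir entropy changes: ΔS_H = −Q_H/T_H = −8560/789.82 = -10.84 J/K and ΔS_C = +Q_C/T_C = 5136/291.15 = 17.64 J/K.
ΔS_univ = −Q_H/T_H + Q_C/T_C = 6.80 J/K (> 0, since η = 0.4 < η_Carnot = 0.631).

ΔS_univ ≈ 6.80 J/K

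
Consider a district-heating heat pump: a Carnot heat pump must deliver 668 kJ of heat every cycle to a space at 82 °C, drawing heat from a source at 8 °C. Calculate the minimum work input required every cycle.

W_in ≈ 139.2 kJ

T_H = 82 °C → 82 + 273.15 = 355.15 K.
T_C = 8 °C → 8 + 273.15 = 281.15 K.
For a reversible heat pump, COP_HP = T_H/(T_H − T_C) = 355.15/74.00 = 4.7993.
W = Q_H/COP_HP = 668/4.7993 = 139.2 kJ.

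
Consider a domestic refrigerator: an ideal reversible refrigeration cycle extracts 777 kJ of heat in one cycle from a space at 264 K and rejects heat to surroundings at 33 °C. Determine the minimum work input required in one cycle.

W_in ≈ 124.1 kJ

T_H = 33 °C → 33 + 273.15 = 306.15 K.
The reversible coefficient of performance is COP_R = T_C/(T_H − T_C) = 264.00/42.15 = 6.2633.
W = Q_C/COP_R = 777/6.2633 = 124.1 kJ.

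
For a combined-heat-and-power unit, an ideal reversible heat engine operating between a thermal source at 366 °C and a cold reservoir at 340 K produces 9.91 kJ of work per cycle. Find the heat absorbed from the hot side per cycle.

Q_H ≈ 21.17 kJ

T_H = 366 °C → 366 + 273.15 = 639.15 K.
The Carnot efficiency is η = 1 − T_C/T_H = 1 − 340.00/639.15 = 0.4680.
Q_H = W/η = 9.91/0.4680 = 21.17 kJ.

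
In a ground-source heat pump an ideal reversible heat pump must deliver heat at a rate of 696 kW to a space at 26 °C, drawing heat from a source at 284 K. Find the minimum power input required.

T_H = 26 °C → 26 + 273.15 = 299.15 K.
COP_HP = T_H/(T_H − T_C) = 299.15/15.15 = 19.7459.
W = Q_H/COP_HP = 696/19.7459 = 35.2 kW.

Ẇ_in ≈ 35.2 kW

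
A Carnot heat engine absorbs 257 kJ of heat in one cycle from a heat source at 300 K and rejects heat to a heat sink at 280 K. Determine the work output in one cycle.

Since the cycle is reversible, η = 1 − T_C/T_H = 1 − 280.00/300.00 = 0.0667.
W = η·Q_H = 0.0667 × 257 = 17.1 kJ.

W ≈ 17.1 kJ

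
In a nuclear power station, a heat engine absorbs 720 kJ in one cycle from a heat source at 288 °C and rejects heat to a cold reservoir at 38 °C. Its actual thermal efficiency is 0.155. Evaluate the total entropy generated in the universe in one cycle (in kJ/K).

ΔS_univ ≈ 0.672 kJ/K

T_H = 288 °C → 288 + 273.15 = 561.15 K.
T_C = 38 °C → 38 + 273.15 = 311.15 K.
W = η·Q_H = 0.155 × 720 = 111.6 kJ, so Q_C = Q_H − W = 608.4 kJ.
Entropy balance on the reservoirs: −Q_H/T_H = -1.283 kJ/K, +Q_C/T_C = 1.955 kJ/K.
ΔS_univ = −Q_H/T_H + Q_C/T_C = 0.672 kJ/K (> 0, since η = 0.155 < η_Carnot = 0.446).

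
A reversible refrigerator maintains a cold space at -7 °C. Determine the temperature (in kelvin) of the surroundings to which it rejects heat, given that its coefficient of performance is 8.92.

T_C = -7 °C → -7 + 273.15 = 266.15 K.
COP_R = T_C/(T_H − T_C) ⇒ T_H = T_C·(1 + 1/COP_R) = 266.15 × (1 + 1/8.92) = 296.0 K.

T_H ≈ 296.0 K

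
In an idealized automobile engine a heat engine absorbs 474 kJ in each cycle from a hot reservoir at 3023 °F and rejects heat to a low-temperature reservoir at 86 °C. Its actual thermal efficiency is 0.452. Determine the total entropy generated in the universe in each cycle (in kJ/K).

T_H = 3023 °F → (3023 − 32) × 5/9 = 1661.67 °C = 1934.82 K.
T_C = 86 °C → 86 + 273.15 = 359.15 K.
W = η·Q_H = 0.452 × 474 = 214.2 kJ, so Q_C = Q_H − W = 259.8 kJ.
Reservoir entropy changes: ΔS_H = −Q_H/T_H = −474/1934.82 = -0.2450 kJ/K and ΔS_C = +Q_C/T_C = 259.8/359.15 = 0.7232 kJ/K.
ΔS_univ = −Q_H/T_H + Q_C/T_C = 0.4783 kJ/K (> 0, since η = 0.452 < η_Carnot = 0.814).

ΔS_univ ≈ 0.4783 kJ/K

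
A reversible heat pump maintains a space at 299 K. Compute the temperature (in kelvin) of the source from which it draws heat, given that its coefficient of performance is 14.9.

COP_HP = T_H/(T_H − T_C) ⇒ T_C = T_H·(COP_HP − 1)/COP_HP = 299.00 × (14.9 − 1)/14.9 = 278.9 K.

T_C ≈ 278.9 K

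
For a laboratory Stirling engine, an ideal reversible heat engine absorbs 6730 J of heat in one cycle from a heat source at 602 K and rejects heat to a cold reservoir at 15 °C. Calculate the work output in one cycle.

W ≈ 3509 J

T_C = 15 °C → 15 + 273.15 = 288.15 K.
Since the cycle is reversible, η = 1 − T_C/T_H = 1 − 288.15/602.00 = 0.5213.
W = η·Q_H = 0.5213 × 6730 = 3509 J.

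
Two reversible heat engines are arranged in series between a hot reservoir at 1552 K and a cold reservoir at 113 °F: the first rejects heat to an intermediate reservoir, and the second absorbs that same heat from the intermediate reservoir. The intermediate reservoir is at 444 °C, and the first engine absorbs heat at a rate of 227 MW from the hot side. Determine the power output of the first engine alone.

Ẇ₁ ≈ 122 MW

T_C = 113 °F → (113 − 32) × 5/9 = 45.00 °C = 318.15 K.
T_m = 444 °C → 444 + 273.15 = 717.15 K.
First-stage efficiency η₁ = 1 − T_m/T_H = 1 − 717.15/1552.00 = 0.5379.
W₁ = η₁·Q_H = 0.5379 × 227 = 122 MW.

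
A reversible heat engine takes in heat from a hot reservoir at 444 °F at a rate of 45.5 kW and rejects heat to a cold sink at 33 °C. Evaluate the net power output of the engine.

Ẇ ≈ 17.75 kW

T_H = 444 °F → (444 − 32) × 5/9 = 228.89 °C = 502.04 K.
T_C = 33 °C → 33 + 273.15 = 306.15 K.
The Carnot efficiency is η = 1 − T_C/T_H = 1 − 306.15/502.04 = 0.3902.
W = η·Q_H = 0.3902 × 45.5 = 17.75 kW.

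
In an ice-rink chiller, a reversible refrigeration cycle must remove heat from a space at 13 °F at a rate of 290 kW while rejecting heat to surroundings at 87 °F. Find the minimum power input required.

T_H = 87 °F → (87 − 32) × 5/9 = 30.56 °C = 303.71 K.
T_C = 13 °F → (13 − 32) × 5/9 = -10.56 °C = 262.59 K.
COP_R = T_C/(T_H − T_C) = 262.59/41.11 = 6.3874.
W = Q_C/COP_R = 290/6.3874 = 45.4 kW.

Ẇ_in ≈ 45.4 kW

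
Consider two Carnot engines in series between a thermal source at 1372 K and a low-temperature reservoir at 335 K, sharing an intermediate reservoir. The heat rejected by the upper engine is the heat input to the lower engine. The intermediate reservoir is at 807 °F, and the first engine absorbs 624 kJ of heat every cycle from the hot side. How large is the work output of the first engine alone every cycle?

W₁ ≈ 304 kJ

T_m = 807 °F → (807 − 32) × 5/9 = 430.56 °C = 703.71 K.
First-stage efficiency η₁ = 1 − T_m/T_H = 1 − 703.71/1372.00 = 0.4871.
W₁ = η₁·Q_H = 0.4871 × 624 = 304 kJ.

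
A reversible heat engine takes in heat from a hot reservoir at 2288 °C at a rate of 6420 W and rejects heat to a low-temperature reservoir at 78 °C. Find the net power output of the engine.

Ẇ ≈ 5540 W

T_H = 2288 °C → 2288 + 273.15 = 2561.15 K.
T_C = 78 °C → 78 + 273.15 = 351.15 K.
Since the cycle is reversible, η = 1 − T_C/T_H = 1 − 351.15/2561.15 = 0.8629.
W = η·Q_H = 0.8629 × 6420 = 5540 W.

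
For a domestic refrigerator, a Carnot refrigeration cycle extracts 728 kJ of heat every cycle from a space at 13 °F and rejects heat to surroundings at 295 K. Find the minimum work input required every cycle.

T_C = 13 °F → (13 − 32) × 5/9 = -10.56 °C = 262.59 K.
For a reversible refrigerator, COP_R = T_C/(T_H − T_C) = 262.59/32.41 = 8.1034.
W = Q_C/COP_R = 728/8.1034 = 89.8 kJ.

W_in ≈ 89.8 kJ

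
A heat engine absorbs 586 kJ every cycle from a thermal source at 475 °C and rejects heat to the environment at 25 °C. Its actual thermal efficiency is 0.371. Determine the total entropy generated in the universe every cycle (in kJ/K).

ΔS_univ ≈ 0.453 kJ/K

T_H = 475 °C → 475 + 273.15 = 748.15 K.
T_C = 25 °C → 25 + 273.15 = 298.15 K.
W = η·Q_H = 0.371 × 586 = 217.4 kJ, so Q_C = Q_H − W = 368.6 kJ.
The hot reservoir loses entropy Q_H/T_H = 586/748.15 = 0.7833 kJ/K; the cold reservoir gains Q_C/T_C = 368.6/298.15 = 1.236 kJ/K.
ΔS_univ = −Q_H/T_H + Q_C/T_C = 0.453 kJ/K (> 0, since η = 0.371 < η_Carnot = 0.601).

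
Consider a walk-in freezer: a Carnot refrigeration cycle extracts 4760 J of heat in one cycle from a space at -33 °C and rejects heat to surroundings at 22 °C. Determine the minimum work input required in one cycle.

W_in ≈ 1090 J

T_H = 22 °C → 22 + 273.15 = 295.15 K.
T_C = -33 °C → -33 + 273.15 = 240.15 K.
For a reversible refrigerator, COP_R = T_C/(T_H − T_C) = 240.15/55.00 = 4.3664.
W = Q_C/COP_R = 4760/4.3664 = 1090 J.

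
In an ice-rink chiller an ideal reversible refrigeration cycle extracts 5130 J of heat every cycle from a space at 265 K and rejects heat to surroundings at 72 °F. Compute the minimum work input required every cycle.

T_H = 72 °F → (72 − 32) × 5/9 = 22.22 °C = 295.37 K.
For a reversible refrigerator, COP_R = T_C/(T_H − T_C) = 265.00/30.37 = 8.7251.
W = Q_C/COP_R = 5130/8.7251 = 588 J.

W_in ≈ 588 J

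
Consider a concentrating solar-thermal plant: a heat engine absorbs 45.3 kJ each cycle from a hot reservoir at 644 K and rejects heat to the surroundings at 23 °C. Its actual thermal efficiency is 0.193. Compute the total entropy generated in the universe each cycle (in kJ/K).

ΔS_univ ≈ 0.0531 kJ/K

T_C = 23 °C → 23 + 273.15 = 296.15 K.
W = η·Q_H = 0.193 × 45.3 = 8.743 kJ, so Q_C = Q_H − W = 36.56 kJ.
Reservoir entropy changes: ΔS_H = −Q_H/T_H = −45.3/644.00 = -0.07034 kJ/K and ΔS_C = +Q_C/T_C = 36.56/296.15 = 0.1234 kJ/K.
ΔS_univ = −Q_H/T_H + Q_C/T_C = 0.0531 kJ/K (> 0, since η = 0.193 < η_Carnot = 0.540).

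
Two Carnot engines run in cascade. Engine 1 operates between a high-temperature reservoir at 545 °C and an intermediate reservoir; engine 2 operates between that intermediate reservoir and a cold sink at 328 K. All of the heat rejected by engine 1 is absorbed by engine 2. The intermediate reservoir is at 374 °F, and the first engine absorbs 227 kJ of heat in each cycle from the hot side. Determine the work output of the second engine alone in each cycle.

W₂ ≈ 37.5 kJ

T_H = 545 °C → 545 + 273.15 = 818.15 K.
T_m = 374 °F → (374 − 32) × 5/9 = 190.00 °C = 463.15 K.
Heat entering the second stage: Q_m = Q_H·(T_m/T_H) = 227 × 463.15/818.15 = 129 kJ.
Second-stage efficiency η₂ = 1 − T_C/T_m = 1 − 328.00/463.15 = 0.2918, so W₂ = η₂·Q_m = 37.5 kJ.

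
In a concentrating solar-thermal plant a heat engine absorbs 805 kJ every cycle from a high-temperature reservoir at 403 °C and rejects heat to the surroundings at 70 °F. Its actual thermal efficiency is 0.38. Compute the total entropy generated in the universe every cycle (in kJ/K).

ΔS_univ ≈ 0.506 kJ/K

T_H = 403 °C → 403 + 273.15 = 676.15 K.
T_C = 70 °F → (70 − 32) × 5/9 = 21.11 °C = 294.26 K.
W = η·Q_H = 0.38 × 805 = 305.9 kJ, so Q_C = Q_H − W = 499.1 kJ.
Reservoir entropy changes: ΔS_H = −Q_H/T_H = −805/676.15 = -1.191 kJ/K and ΔS_C = +Q_C/T_C = 499.1/294.26 = 1.696 kJ/K.
ΔS_univ = −Q_H/T_H + Q_C/T_C = 0.506 kJ/K (> 0, since η = 0.38 < η_Carnot = 0.565).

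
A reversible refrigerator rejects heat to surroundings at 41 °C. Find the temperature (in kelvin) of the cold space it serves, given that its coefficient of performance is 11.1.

T_C ≈ 288 K

T_H = 41 °C → 41 + 273.15 = 314.15 K.
COP_R = T_C/(T_H − T_C) ⇒ T_C = T_H·COP_R/(1 + COP_R) = 314.15 × 11.1/(1 + 11.1) = 288 K.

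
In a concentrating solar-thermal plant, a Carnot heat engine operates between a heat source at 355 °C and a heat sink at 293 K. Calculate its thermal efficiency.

T_H = 355 °C → 355 + 273.15 = 628.15 K.
η_rev = 1 − T_C/T_H = 1 − 293.00/628.15 = 0.534.

η ≈ 0.534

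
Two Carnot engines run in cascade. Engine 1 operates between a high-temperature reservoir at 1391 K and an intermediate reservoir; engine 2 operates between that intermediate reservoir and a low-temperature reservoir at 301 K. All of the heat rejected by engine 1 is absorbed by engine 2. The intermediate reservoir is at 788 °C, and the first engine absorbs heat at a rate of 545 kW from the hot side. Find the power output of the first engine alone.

Ẇ₁ ≈ 129 kW

T_m = 788 °C → 788 + 273.15 = 1061.15 K.
First-stage efficiency η₁ = 1 − T_m/T_H = 1 − 1061.15/1391.00 = 0.2371.
W₁ = η₁·Q_H = 0.2371 × 545 = 129 kW.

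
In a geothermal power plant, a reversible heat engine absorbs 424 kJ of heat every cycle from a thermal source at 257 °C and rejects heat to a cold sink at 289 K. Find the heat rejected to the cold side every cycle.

Q_C ≈ 231 kJ

T_H = 257 °C → 257 + 273.15 = 530.15 K.
The Carnot efficiency is η = 1 − T_C/T_H = 1 − 289.00/530.15 = 0.4549.
For a reversible cycle Q_C/Q_H = T_C/T_H, so Q_C = 424 × 289.00/530.15 = 231 kJ.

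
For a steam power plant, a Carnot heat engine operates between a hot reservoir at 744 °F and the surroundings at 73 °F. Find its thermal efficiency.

η ≈ 0.557

T_H = 744 °F → (744 − 32) × 5/9 = 395.56 °C = 668.71 K.
T_C = 73 °F → (73 − 32) × 5/9 = 22.78 °C = 295.93 K.
η_rev = 1 − T_C/T_H = 1 − 295.93/668.71 = 0.557.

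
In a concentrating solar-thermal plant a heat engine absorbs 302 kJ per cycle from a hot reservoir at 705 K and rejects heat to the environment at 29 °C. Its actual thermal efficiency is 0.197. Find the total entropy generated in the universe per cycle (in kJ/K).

T_C = 29 °C → 29 + 273.15 = 302.15 K.
W = η·Q_H = 0.197 × 302 = 59.49 kJ, so Q_C = Q_H − W = 242.5 kJ.
Entropy balance on the reservoirs: −Q_H/T_H = -0.4284 kJ/K, +Q_C/T_C = 0.8026 kJ/K.
ΔS_univ = −Q_H/T_H + Q_C/T_C = 0.3742 kJ/K (> 0, since η = 0.197 < η_Carnot = 0.571).

ΔS_univ ≈ 0.3742 kJ/K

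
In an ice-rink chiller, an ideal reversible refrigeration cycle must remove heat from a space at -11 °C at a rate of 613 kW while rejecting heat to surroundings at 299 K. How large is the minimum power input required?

Ẇ_in ≈ 86.2 kW

T_C = -11 °C → -11 + 273.15 = 262.15 K.
The reversible coefficient of performance is COP_R = T_C/(T_H − T_C) = 262.15/36.85 = 7.1140.
W = Q_C/COP_R = 613/7.1140 = 86.2 kW.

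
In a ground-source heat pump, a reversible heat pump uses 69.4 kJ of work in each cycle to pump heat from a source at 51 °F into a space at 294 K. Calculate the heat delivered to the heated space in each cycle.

T_C = 51 °F → (51 − 32) × 5/9 = 10.56 °C = 283.71 K.
COP_HP = T_H/(T_H − T_C) = 294.00/10.29 = 28.5591.
Q_H = COP_HP · W = 28.5591 × 69.4 = 1980 kJ.

Q_H ≈ 1980 kJ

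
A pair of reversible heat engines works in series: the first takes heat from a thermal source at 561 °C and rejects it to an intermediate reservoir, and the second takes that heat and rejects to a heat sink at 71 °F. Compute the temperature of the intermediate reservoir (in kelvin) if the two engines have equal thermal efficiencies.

T_H = 561 °C → 561 + 273.15 = 834.15 K.
T_C = 71 °F → (71 − 32) × 5/9 = 21.67 °C = 294.82 K.
Equal efficiencies require 1 − T_m/T_H = 1 − T_C/T_m, i.e. T_m/T_H = T_C/T_m, so T_m = √(T_H·T_C) = √(834.15 × 294.82) = 496 K.

T_m ≈ 496 K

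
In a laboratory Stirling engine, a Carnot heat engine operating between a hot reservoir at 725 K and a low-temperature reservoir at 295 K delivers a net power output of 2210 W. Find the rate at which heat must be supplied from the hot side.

Q̇_H ≈ 3730 W

The Carnot efficiency is η = 1 − T_C/T_H = 1 − 295.00/725.00 = 0.5931.
Q_H = W/η = 2210/0.5931 = 3730 W.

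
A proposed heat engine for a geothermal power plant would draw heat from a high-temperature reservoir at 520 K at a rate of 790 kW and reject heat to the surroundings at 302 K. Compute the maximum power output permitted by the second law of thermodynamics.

Ẇ_max ≈ 331.2 kW

The second-law ceiling is the Carnot efficiency, η_max = 1 − T_C/T_H = 1 − 302.00/520.00 = 0.4192.
W_max = η_max · Q_H = 0.4192 × 790 = 331.2 kW.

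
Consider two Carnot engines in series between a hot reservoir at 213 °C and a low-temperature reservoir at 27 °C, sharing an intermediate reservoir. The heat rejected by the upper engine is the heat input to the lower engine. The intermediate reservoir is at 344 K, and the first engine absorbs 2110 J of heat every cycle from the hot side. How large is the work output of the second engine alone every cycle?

W₂ ≈ 190 J

T_H = 213 °C → 213 + 273.15 = 486.15 K.
T_C = 27 °C → 27 + 273.15 = 300.15 K.
Heat entering the second stage: Q_m = Q_H·(T_m/T_H) = 2110 × 344.00/486.15 = 1490 J.
Second-stage efficiency η₂ = 1 − T_C/T_m = 1 − 300.15/344.00 = 0.1275, so W₂ = η₂·Q_m = 190 J.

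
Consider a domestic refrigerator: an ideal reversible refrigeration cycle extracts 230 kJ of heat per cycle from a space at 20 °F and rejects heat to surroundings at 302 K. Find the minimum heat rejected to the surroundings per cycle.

Q_H ≈ 261 kJ

T_C = 20 °F → (20 − 32) × 5/9 = -6.67 °C = 266.48 K.
For a reversible cycle Q_H/Q_C = T_H/T_C, so Q_H = Q_C·T_H/T_C = 230 × 302.00/266.48 = 261 kJ.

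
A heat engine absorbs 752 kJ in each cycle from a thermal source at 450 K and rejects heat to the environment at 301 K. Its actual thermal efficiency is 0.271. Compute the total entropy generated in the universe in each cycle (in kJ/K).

W = η·Q_H = 0.271 × 752 = 203.8 kJ, so Q_C = Q_H − W = 548.2 kJ.
Reservoir entropy changes: ΔS_H = −Q_H/T_H = −752/450.00 = -1.671 kJ/K and ΔS_C = +Q_C/T_C = 548.2/301.00 = 1.821 kJ/K.
ΔS_univ = −Q_H/T_H + Q_C/T_C = 0.150 kJ/K (> 0, since η = 0.271 < η_Carnot = 0.331).

ΔS_univ ≈ 0.150 kJ/K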